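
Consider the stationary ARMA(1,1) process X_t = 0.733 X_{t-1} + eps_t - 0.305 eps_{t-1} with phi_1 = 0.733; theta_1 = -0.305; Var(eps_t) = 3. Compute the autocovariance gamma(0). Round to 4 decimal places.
\gamma(0) = 4.1877

Multiply the model equation by X_{t-k} and take expectations. With theta_0 = psi_0 = 1 and psi_j the MA(infinity) weights, this gives
  gamma(k) - sum_i phi_i gamma(k-i) = c_k,
  c_k = sigma^2 * sum_{j=k..q} theta_j psi_{j-k}   (c_k = 0 for k > q),
using gamma(-m) = gamma(m).
psi-weights needed (psi_j = theta_j + sum_i phi_i psi_{j-i}):
  psi_1 = theta_1 + phi_1 = -0.305 + (0.733) = 0.428
Right-hand sides:
  c_0 = sigma^2 (1 + theta_1 psi_1) = 3 * (1 + (-0.305)(0.428)) = 3 * 0.86946 = 2.60838
  c_1 = sigma^2 theta_1 = 3 * (-0.305) = -0.915
  c_2 = 0
Equations for k = 0 and k = 1 (AR order 1):
  gamma(0) = phi_1 gamma(1) + c_0
  gamma(1) = phi_1 gamma(0) + c_1
Substituting the second into the first: gamma(0) (1 - phi_1^2) = c_0 + phi_1 c_1, so
  gamma(0) = (c_0 + phi_1 c_1) / (1 - phi_1^2) = (2.60838 + (0.733)(-0.915)) / (1 - (0.733)^2) = 1.937685 / 0.462711 = 4.187679.
Therefore gamma(0) = 4.1877 (to 4 decimal places).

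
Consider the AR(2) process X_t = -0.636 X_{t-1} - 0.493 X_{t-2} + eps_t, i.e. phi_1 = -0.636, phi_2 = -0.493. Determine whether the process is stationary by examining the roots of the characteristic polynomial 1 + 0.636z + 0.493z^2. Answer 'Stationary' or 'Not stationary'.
\text{Stationary}

The AR(p) characteristic polynomial is P(z) = 1 + 0.636z + 0.493z^2.
Stationarity requires all roots to lie outside the unit circle, i.e. |z| > 1 for every root.
Set 1 + (0.636) z + (0.493) z^2 = 0, i.e. a z^2 + b z + c = 0 with a = 0.493, b = 0.636, c = 1.
Discriminant D = b^2 - 4ac = (0.636)^2 - 4*(0.493)*1 = 0.404496 - (1.972) = -1.567504.
D < 0, so the roots are the complex-conjugate pair z = (-b +/- i sqrt(-D)) / (2a) = -0.645 +/- 1.2698i.
For a conjugate pair |z|^2 = z * conj(z) = (product of roots) = c/a = 1/(0.493) = 2.028398, so |z| = sqrt(2.028398) = 1.4242 for both roots.
Moduli of all roots: 1.4242, 1.4242.
All moduli strictly greater than 1? Yes.
Verdict: Stationary.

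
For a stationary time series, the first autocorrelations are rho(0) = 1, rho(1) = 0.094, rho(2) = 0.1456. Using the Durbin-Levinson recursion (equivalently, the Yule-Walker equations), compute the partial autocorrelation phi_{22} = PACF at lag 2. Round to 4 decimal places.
\phi_{22} = 0.1380

The PACF at lag k is phi_{kk}, the last component of the solution
to the Yule-Walker system G_k phi = r_k where
  (G_k)_{ij} = rho(|i - j|), (r_k)_i = rho(i), i,j = 1..k.
Equivalently, Durbin-Levinson gives phi_{kk} iteratively:
  phi_{11} = rho(1)
  phi_{kk} = [rho(k) - sum_{j=1..k-1} phi_{k-1,j} rho(k-j)]
            / [1 - sum_{j=1..k-1} phi_{k-1,j} rho(j)],
  phi_{k,j} = phi_{k-1,j} - phi_{kk} phi_{k-1,k-j},  j = 1..k-1.
Step k = 1:
  phi_11 = rho(1) = 0.094.
Step k = 2:
  phi_22 = [rho(2) - phi_11 rho(1)] / [1 - phi_11 rho(1)] = [0.1456 - (0.094)(0.094)] / [1 - (0.094)(0.094)]
         = 0.136764 / 0.991164 = 0.138.
Therefore phi_{22} = 0.1380.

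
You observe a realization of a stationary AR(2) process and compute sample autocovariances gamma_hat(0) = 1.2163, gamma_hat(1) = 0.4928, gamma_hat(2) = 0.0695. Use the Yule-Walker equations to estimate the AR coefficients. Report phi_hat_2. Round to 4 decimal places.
\hat\phi_{2} = -0.1280

The Yule-Walker equations for an AR(p) process read, in matrix form,
  Gamma_p phi = r_p,   with   (Gamma_p)_{ij} = gamma(|i - j|),
                       (r_p)_i = gamma(i),   i,j = 1..p.
Substitute the sample gammas (Toeplitz matrix and right-hand side of size 2):
  Gamma_p = [[1.2163, 0.4928], [0.4928, 1.2163]]
  r_p     = [0.4928, 0.0695]
Written out:
  1.2163 phi_1 + 0.4928 phi_2 = 0.4928
  0.4928 phi_1 + 1.2163 phi_2 = 0.0695
Solve by Cramer's rule:
  det = gamma(0)^2 - gamma(1)^2 = (1.2163)^2 - (0.4928)^2 = 1.47938569 - 0.24285184 = 1.23653385
  phi_hat_1 = [gamma(1) gamma(0) - gamma(1) gamma(2)] / det = [(0.4928)(1.2163) - (0.4928)(0.0695)] / 1.23653385 = 0.56514304 / 1.23653385 = 0.457
  phi_hat_2 = [gamma(0) gamma(2) - gamma(1)^2] / det = [(1.2163)(0.0695) - (0.4928)^2] / 1.23653385 = -0.15831899 / 1.23653385 = -0.128
So phi_hat = [0.4570, -0.1280].
Therefore phi_hat_2 = -0.1280.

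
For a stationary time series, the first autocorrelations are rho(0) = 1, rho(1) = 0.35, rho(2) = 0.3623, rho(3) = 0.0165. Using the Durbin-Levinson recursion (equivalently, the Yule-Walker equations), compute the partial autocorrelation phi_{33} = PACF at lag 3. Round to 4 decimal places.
\phi_{33} = -0.2110

The PACF at lag k is phi_{kk}, the last component of the solution
to the Yule-Walker system G_k phi = r_k where
  (G_k)_{ij} = rho(|i - j|), (r_k)_i = rho(i), i,j = 1..k.
Equivalently, Durbin-Levinson gives phi_{kk} iteratively:
  phi_{11} = rho(1)
  phi_{kk} = [rho(k) - sum_{j=1..k-1} phi_{k-1,j} rho(k-j)]
            / [1 - sum_{j=1..k-1} phi_{k-1,j} rho(j)],
  phi_{k,j} = phi_{k-1,j} - phi_{kk} phi_{k-1,k-j},  j = 1..k-1.
Step k = 1:
  phi_11 = rho(1) = 0.35.
Step k = 2:
  phi_22 = [rho(2) - phi_11 rho(1)] / [1 - phi_11 rho(1)] = [0.3623 - (0.35)(0.35)] / [1 - (0.35)(0.35)]
         = 0.2398 / 0.8775 = 0.273276.
  Update: phi_21 = phi_11 - phi_22 phi_11 = 0.35 - (0.273276)(0.35) = 0.254353.
Step k = 3:
  phi_33 = [rho(3) - phi_21 rho(2) - phi_22 rho(1)] / [1 - phi_21 rho(1) - phi_22 rho(2)]
    numerator   = 0.0165 - (0.254353)(0.3623) - (0.273276)(0.35) = -0.17129892
    denominator = 1 - (0.254353)(0.35) - (0.273276)(0.3623) = 0.81196833
  phi_33 = -0.17129892 / 0.81196833 = -0.211.
Therefore phi_{33} = -0.2110.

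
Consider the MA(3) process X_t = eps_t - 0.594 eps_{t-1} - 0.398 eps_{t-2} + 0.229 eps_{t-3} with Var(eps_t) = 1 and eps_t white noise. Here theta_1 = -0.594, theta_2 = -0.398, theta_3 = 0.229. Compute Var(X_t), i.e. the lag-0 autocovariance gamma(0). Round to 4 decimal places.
\gamma(0) = 1.5637

For an MA(q) process X_t = eps_t + sum_i theta_i eps_{t-i} with
Var(eps_t) = sigma^2, the variance is
  gamma(0) = sigma^2 * (1 + sum_i theta_i^2).
  sum_i theta_i^2 = (-0.594)^2 + (-0.398)^2 + (0.229)^2 = 0.352836 + 0.158404 + 0.052441 = 0.563681.
  gamma(0) = 1 * (1 + 0.563681) = 1 * 1.563681 = 1.563681, which rounds to 1.5637.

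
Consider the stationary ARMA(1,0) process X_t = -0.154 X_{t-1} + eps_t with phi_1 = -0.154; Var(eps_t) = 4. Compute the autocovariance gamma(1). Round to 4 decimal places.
\gamma(1) = -0.6310

Multiply the model equation by X_{t-k} and take expectations. With theta_0 = psi_0 = 1 and psi_j the MA(infinity) weights, this gives
  gamma(k) - sum_i phi_i gamma(k-i) = c_k,
  c_k = sigma^2 * sum_{j=k..q} theta_j psi_{j-k}   (c_k = 0 for k > q),
using gamma(-m) = gamma(m).
Pure AR (q = 0): c_0 = sigma^2 = 4, c_k = 0 for k >= 1.
Equations for k = 0 and k = 1 (AR order 1):
  gamma(0) = phi_1 gamma(1) + c_0
  gamma(1) = phi_1 gamma(0) + c_1
Substituting the second into the first: gamma(0) (1 - phi_1^2) = c_0 + phi_1 c_1, so
  gamma(0) = c_0 / (1 - phi_1^2) = 4 / (1 - (-0.154)^2) = 4 / 0.976284 = 4.097168.
  gamma(1) = phi_1 gamma(0) = (-0.154)(4.097168) = -0.630964.
Therefore gamma(1) = -0.6310 (to 4 decimal places).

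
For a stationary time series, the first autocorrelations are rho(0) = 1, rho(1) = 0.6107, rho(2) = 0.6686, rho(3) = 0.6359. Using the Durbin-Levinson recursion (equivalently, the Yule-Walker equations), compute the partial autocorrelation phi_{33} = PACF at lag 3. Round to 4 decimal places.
\phi_{33} = 0.2710

The PACF at lag k is phi_{kk}, the last component of the solution
to the Yule-Walker system G_k phi = r_k where
  (G_k)_{ij} = rho(|i - j|), (r_k)_i = rho(i), i,j = 1..k.
Equivalently, Durbin-Levinson gives phi_{kk} iteratively:
  phi_{11} = rho(1)
  phi_{kk} = [rho(k) - sum_{j=1..k-1} phi_{k-1,j} rho(k-j)]
            / [1 - sum_{j=1..k-1} phi_{k-1,j} rho(j)],
  phi_{k,j} = phi_{k-1,j} - phi_{kk} phi_{k-1,k-j},  j = 1..k-1.
Step k = 1:
  phi_11 = rho(1) = 0.6107.
Step k = 2:
  phi_22 = [rho(2) - phi_11 rho(1)] / [1 - phi_11 rho(1)] = [0.6686 - (0.6107)(0.6107)] / [1 - (0.6107)(0.6107)]
         = 0.29564551 / 0.62704551 = 0.47149.
  Update: phi_21 = phi_11 - phi_22 phi_11 = 0.6107 - (0.47149)(0.6107) = 0.322761.
Step k = 3:
  phi_33 = [rho(3) - phi_21 rho(2) - phi_22 rho(1)] / [1 - phi_21 rho(1) - phi_22 rho(2)]
    numerator   = 0.6359 - (0.322761)(0.6686) - (0.47149)(0.6107) = 0.13216307
    denominator = 1 - (0.322761)(0.6107) - (0.47149)(0.6686) = 0.48765169
  phi_33 = 0.13216307 / 0.48765169 = 0.271.
Therefore phi_{33} = 0.2710.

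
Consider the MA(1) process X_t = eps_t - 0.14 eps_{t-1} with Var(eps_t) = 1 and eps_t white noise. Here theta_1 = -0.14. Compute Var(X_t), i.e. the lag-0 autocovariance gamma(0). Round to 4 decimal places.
\gamma(0) = 1.0196

For an MA(q) process X_t = eps_t + sum_i theta_i eps_{t-i} with
Var(eps_t) = sigma^2, the variance is
  gamma(0) = sigma^2 * (1 + sum_i theta_i^2).
  sum_i theta_i^2 = (-0.14)^2 = 0.0196.
  gamma(0) = 1 * (1 + 0.0196) = 1 * 1.0196 = 1.0196.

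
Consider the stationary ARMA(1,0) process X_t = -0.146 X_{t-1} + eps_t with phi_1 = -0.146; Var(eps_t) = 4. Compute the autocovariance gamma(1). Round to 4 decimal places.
\gamma(1) = -0.5967

Multiply the model equation by X_{t-k} and take expectations. With theta_0 = psi_0 = 1 and psi_j the MA(infinity) weights, this gives
  gamma(k) - sum_i phi_i gamma(k-i) = c_k,
  c_k = sigma^2 * sum_{j=k..q} theta_j psi_{j-k}   (c_k = 0 for k > q),
using gamma(-m) = gamma(m).
Pure AR (q = 0): c_0 = sigma^2 = 4, c_k = 0 for k >= 1.
Equations for k = 0 and k = 1 (AR order 1):
  gamma(0) = phi_1 gamma(1) + c_0
  gamma(1) = phi_1 gamma(0) + c_1
Substituting the second into the first: gamma(0) (1 - phi_1^2) = c_0 + phi_1 c_1, so
  gamma(0) = c_0 / (1 - phi_1^2) = 4 / (1 - (-0.146)^2) = 4 / 0.978684 = 4.087121.
  gamma(1) = phi_1 gamma(0) = (-0.146)(4.087121) = -0.59672.
Therefore gamma(1) = -0.5967 (to 4 decimal places).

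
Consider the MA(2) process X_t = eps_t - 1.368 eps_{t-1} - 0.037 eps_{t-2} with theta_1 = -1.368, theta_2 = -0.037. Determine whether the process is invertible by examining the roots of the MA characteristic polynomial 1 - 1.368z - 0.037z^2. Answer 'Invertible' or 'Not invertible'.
\text{Not invertible}

The MA(q) characteristic polynomial is P(z) = 1 - 1.368z - 0.037z^2.
Invertibility requires all roots to lie outside the unit circle, i.e. |z| > 1 for every root.
Set 1 + (-1.368) z + (-0.037) z^2 = 0, i.e. a z^2 + b z + c = 0 with a = -0.037, b = -1.368, c = 1.
Discriminant D = b^2 - 4ac = (-1.368)^2 - 4*(-0.037)*1 = 1.871424 - (-0.148) = 2.019424.
D >= 0, so the roots are real: z = (-b +/- sqrt(D)) / (2a) = (1.368 +/- 1.421064) / (-0.074).
  z_1 = (1.368 + 1.421064) / (-0.074) = -37.6901,   |z_1| = 37.6901.
  z_2 = (1.368 - 1.421064) / (-0.074) = 0.7171,   |z_2| = 0.7171.
Moduli of all roots: 37.6901, 0.7171.
All moduli strictly greater than 1? No.
Verdict: Not invertible.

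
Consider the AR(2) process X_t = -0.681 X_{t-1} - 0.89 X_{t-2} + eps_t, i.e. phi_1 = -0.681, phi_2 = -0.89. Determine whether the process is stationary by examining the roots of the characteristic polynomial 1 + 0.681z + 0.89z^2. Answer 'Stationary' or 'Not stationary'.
\text{Stationary}

The AR(p) characteristic polynomial is P(z) = 1 + 0.681z + 0.89z^2.
Stationarity requires all roots to lie outside the unit circle, i.e. |z| > 1 for every root.
Set 1 + (0.681) z + (0.89) z^2 = 0, i.e. a z^2 + b z + c = 0 with a = 0.89, b = 0.681, c = 1.
Discriminant D = b^2 - 4ac = (0.681)^2 - 4*(0.89)*1 = 0.463761 - (3.56) = -3.096239.
D < 0, so the roots are the complex-conjugate pair z = (-b +/- i sqrt(-D)) / (2a) = -0.3826 +/- 0.9885i.
For a conjugate pair |z|^2 = z * conj(z) = (product of roots) = c/a = 1/(0.89) = 1.123596, so |z| = sqrt(1.123596) = 1.06 for both roots.
Moduli of all roots: 1.0600, 1.0600.
All moduli strictly greater than 1? Yes.
Verdict: Stationary.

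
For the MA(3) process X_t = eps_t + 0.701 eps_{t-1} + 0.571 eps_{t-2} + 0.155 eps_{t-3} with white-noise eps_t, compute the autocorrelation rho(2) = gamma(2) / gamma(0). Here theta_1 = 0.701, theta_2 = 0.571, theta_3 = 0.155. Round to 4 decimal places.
\rho(2) = 0.3691

For an MA(q) process with theta_0 = 1, the autocovariance is
  gamma(k) = sigma^2 * sum_{i=0..q-k} theta_i * theta_{i+k},
and rho(k) = gamma(k) / gamma(0). Sigma^2 cancels.
  numerator   = (1)*(0.571) + (0.701)*(0.155) = 0.679655.
  denominator = (1)^2 + (0.701)^2 + (0.571)^2 + (0.155)^2 = 1.841467.
  rho(2) = 0.679655 / 1.841467 = 0.3691.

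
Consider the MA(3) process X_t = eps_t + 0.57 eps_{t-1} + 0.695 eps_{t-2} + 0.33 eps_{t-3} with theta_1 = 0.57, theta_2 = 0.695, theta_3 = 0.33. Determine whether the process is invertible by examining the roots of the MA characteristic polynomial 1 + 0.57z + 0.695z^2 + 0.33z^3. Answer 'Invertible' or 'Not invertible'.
\text{Invertible}

The MA(q) characteristic polynomial is P(z) = 1 + 0.57z + 0.695z^2 + 0.33z^3.
Invertibility requires all roots to lie outside the unit circle, i.e. |z| > 1 for every root.
Degree 3: look for a simple real root z0 first, then factor out (1 - z/z0) and solve the remaining quadratic.
Testing z0 = -2: P(-2) = 1 + (0.57)(-2) + (0.695)(-2)^2 + (0.33)(-2)^3
  = 1 + (-1.14) + (2.78) + (-2.64) = 0.  So z_0 = -2 is a root, |z_0| = 2.
Divide out the factor (1 + 0.5 z) = (1 - z/z0) (since 1/z0 = -0.5):
  P(z) = (1 + 0.5 z)(1 + (0.07) z + (0.66) z^2)
  [check: z-coef 0.07 - (-0.5) = 0.57; z^2-coef 0.66 - (-0.5)(0.07) = 0.695; z^3-coef -(-0.5)(0.66) = 0.33.]
Remaining roots from the quadratic factor 1 + (0.07) z + (0.66) z^2:
  Set 1 + (0.07) z + (0.66) z^2 = 0, i.e. a z^2 + b z + c = 0 with a = 0.66, b = 0.07, c = 1.
  Discriminant D = b^2 - 4ac = (0.07)^2 - 4*(0.66)*1 = 0.0049 - (2.64) = -2.6351.
  D < 0, so the roots are the complex-conjugate pair z = (-b +/- i sqrt(-D)) / (2a) = -0.053 +/- 1.2298i.
  For a conjugate pair |z|^2 = z * conj(z) = (product of roots) = c/a = 1/(0.66) = 1.515152, so |z| = sqrt(1.515152) = 1.2309 for both roots.
Moduli of all roots: 2.0000, 1.2309, 1.2309.
All moduli strictly greater than 1? Yes.
Verdict: Invertible.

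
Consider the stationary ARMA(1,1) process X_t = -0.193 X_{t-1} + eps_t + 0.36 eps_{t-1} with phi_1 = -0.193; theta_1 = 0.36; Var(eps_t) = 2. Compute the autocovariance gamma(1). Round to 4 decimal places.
\gamma(1) = 0.3228

Multiply the model equation by X_{t-k} and take expectations. With theta_0 = psi_0 = 1 and psi_j the MA(infinity) weights, this gives
  gamma(k) - sum_i phi_i gamma(k-i) = c_k,
  c_k = sigma^2 * sum_{j=k..q} theta_j psi_{j-k}   (c_k = 0 for k > q),
using gamma(-m) = gamma(m).
psi-weights needed (psi_j = theta_j + sum_i phi_i psi_{j-i}):
  psi_1 = theta_1 + phi_1 = 0.36 + (-0.193) = 0.167
Right-hand sides:
  c_0 = sigma^2 (1 + theta_1 psi_1) = 2 * (1 + (0.36)(0.167)) = 2 * 1.06012 = 2.12024
  c_1 = sigma^2 theta_1 = 2 * (0.36) = 0.72
  c_2 = 0
Equations for k = 0 and k = 1 (AR order 1):
  gamma(0) = phi_1 gamma(1) + c_0
  gamma(1) = phi_1 gamma(0) + c_1
Substituting the second into the first: gamma(0) (1 - phi_1^2) = c_0 + phi_1 c_1, so
  gamma(0) = (c_0 + phi_1 c_1) / (1 - phi_1^2) = (2.12024 + (-0.193)(0.72)) / (1 - (-0.193)^2) = 1.98128 / 0.962751 = 2.057936.
  gamma(1) = phi_1 gamma(0) + c_1 = (-0.193)(2.057936) + (0.72) = 0.322818.
Therefore gamma(1) = 0.3228 (to 4 decimal places).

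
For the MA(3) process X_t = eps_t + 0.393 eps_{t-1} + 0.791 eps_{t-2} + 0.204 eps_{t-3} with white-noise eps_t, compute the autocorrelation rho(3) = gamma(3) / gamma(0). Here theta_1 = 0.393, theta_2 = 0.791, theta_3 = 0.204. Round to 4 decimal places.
\rho(3) = 0.1120

For an MA(q) process with theta_0 = 1, the autocovariance is
  gamma(k) = sigma^2 * sum_{i=0..q-k} theta_i * theta_{i+k},
and rho(k) = gamma(k) / gamma(0). Sigma^2 cancels.
  numerator   = (1)*(0.204) = 0.204.
  denominator = (1)^2 + (0.393)^2 + (0.791)^2 + (0.204)^2 = 1.821746.
  rho(3) = 0.204 / 1.821746 = 0.1120.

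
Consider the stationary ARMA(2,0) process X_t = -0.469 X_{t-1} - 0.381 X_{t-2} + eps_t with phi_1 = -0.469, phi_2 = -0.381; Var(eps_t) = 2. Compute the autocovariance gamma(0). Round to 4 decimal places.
\gamma(0) = 2.6446

Multiply the model equation by X_{t-k} and take expectations. With theta_0 = psi_0 = 1 and psi_j the MA(infinity) weights, this gives
  gamma(k) - sum_i phi_i gamma(k-i) = c_k,
  c_k = sigma^2 * sum_{j=k..q} theta_j psi_{j-k}   (c_k = 0 for k > q),
using gamma(-m) = gamma(m).
Pure AR (q = 0): c_0 = sigma^2 = 2, c_k = 0 for k >= 1.
Equations for k = 0, 1, 2 (AR order 2, c_2 = 0):
  (E0) gamma(0) = phi_1 gamma(1) + phi_2 gamma(2) + c_0
  (E1) gamma(1) = phi_1 gamma(0) + phi_2 gamma(1) + c_1
  (E2) gamma(2) = phi_1 gamma(1) + phi_2 gamma(0)
From (E1): gamma(1) = A gamma(0) + B with
  A = phi_1 / (1 - phi_2) = -0.469 / 1.381 = -0.339609,   B = c_1 / (1 - phi_2) = 0 / 1.381 = 0.
Insert (E2) into (E0): gamma(0) (1 - phi_2^2) = phi_1 (1 + phi_2) gamma(1) + c_0.
  phi_1 (1 + phi_2) = (-0.469)(0.619) = -0.290311,   1 - phi_2^2 = 0.854839.
Replace gamma(1) by A gamma(0) + B and collect gamma(0):
  gamma(0) [0.854839 - (-0.290311)(-0.339609)] = c_0 = 2
  gamma(0) * 0.756247 = 2
  gamma(0) = 2 / 0.756247 = 2.644639.
Therefore gamma(0) = 2.6446 (to 4 decimal places).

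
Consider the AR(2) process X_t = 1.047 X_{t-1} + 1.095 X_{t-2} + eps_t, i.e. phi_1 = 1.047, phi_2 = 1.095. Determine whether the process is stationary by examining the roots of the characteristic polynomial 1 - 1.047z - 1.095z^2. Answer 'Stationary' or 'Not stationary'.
\text{Not stationary}

The AR(p) characteristic polynomial is P(z) = 1 - 1.047z - 1.095z^2.
Stationarity requires all roots to lie outside the unit circle, i.e. |z| > 1 for every root.
Set 1 + (-1.047) z + (-1.095) z^2 = 0, i.e. a z^2 + b z + c = 0 with a = -1.095, b = -1.047, c = 1.
Discriminant D = b^2 - 4ac = (-1.047)^2 - 4*(-1.095)*1 = 1.096209 - (-4.38) = 5.476209.
D >= 0, so the roots are real: z = (-b +/- sqrt(D)) / (2a) = (1.047 +/- 2.34013) / (-2.19).
  z_1 = (1.047 + 2.34013) / (-2.19) = -1.5466,   |z_1| = 1.5466.
  z_2 = (1.047 - 2.34013) / (-2.19) = 0.5905,   |z_2| = 0.5905.
Moduli of all roots: 1.5466, 0.5905.
All moduli strictly greater than 1? No.
Verdict: Not stationary.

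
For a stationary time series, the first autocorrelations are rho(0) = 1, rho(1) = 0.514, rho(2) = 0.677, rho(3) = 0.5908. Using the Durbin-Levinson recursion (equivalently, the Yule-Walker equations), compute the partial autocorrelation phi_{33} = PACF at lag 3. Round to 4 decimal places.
\phi_{33} = 0.2969

The PACF at lag k is phi_{kk}, the last component of the solution
to the Yule-Walker system G_k phi = r_k where
  (G_k)_{ij} = rho(|i - j|), (r_k)_i = rho(i), i,j = 1..k.
Equivalently, Durbin-Levinson gives phi_{kk} iteratively:
  phi_{11} = rho(1)
  phi_{kk} = [rho(k) - sum_{j=1..k-1} phi_{k-1,j} rho(k-j)]
            / [1 - sum_{j=1..k-1} phi_{k-1,j} rho(j)],
  phi_{k,j} = phi_{k-1,j} - phi_{kk} phi_{k-1,k-j},  j = 1..k-1.
Step k = 1:
  phi_11 = rho(1) = 0.514.
Step k = 2:
  phi_22 = [rho(2) - phi_11 rho(1)] / [1 - phi_11 rho(1)] = [0.677 - (0.514)(0.514)] / [1 - (0.514)(0.514)]
         = 0.412804 / 0.735804 = 0.561024.
  Update: phi_21 = phi_11 - phi_22 phi_11 = 0.514 - (0.561024)(0.514) = 0.225633.
Step k = 3:
  phi_33 = [rho(3) - phi_21 rho(2) - phi_22 rho(1)] / [1 - phi_21 rho(1) - phi_22 rho(2)]
    numerator   = 0.5908 - (0.225633)(0.677) - (0.561024)(0.514) = 0.14967961
    denominator = 1 - (0.225633)(0.514) - (0.561024)(0.677) = 0.50421088
  phi_33 = 0.14967961 / 0.50421088 = 0.2969.
Therefore phi_{33} = 0.2969.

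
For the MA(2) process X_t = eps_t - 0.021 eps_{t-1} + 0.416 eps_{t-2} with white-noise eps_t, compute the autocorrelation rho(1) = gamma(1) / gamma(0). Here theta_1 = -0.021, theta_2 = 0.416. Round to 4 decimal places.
\rho(1) = -0.0253

For an MA(q) process with theta_0 = 1, the autocovariance is
  gamma(k) = sigma^2 * sum_{i=0..q-k} theta_i * theta_{i+k},
and rho(k) = gamma(k) / gamma(0). Sigma^2 cancels.
  numerator   = (1)*(-0.021) + (-0.021)*(0.416) = -0.029736.
  denominator = (1)^2 + (-0.021)^2 + (0.416)^2 = 1.173497.
  rho(1) = -0.029736 / 1.173497 = -0.0253.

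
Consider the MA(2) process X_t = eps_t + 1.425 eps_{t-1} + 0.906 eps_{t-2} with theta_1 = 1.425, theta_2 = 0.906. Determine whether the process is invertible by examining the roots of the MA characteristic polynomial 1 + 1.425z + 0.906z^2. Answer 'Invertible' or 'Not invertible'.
\text{Invertible}

The MA(q) characteristic polynomial is P(z) = 1 + 1.425z + 0.906z^2.
Invertibility requires all roots to lie outside the unit circle, i.e. |z| > 1 for every root.
Set 1 + (1.425) z + (0.906) z^2 = 0, i.e. a z^2 + b z + c = 0 with a = 0.906, b = 1.425, c = 1.
Discriminant D = b^2 - 4ac = (1.425)^2 - 4*(0.906)*1 = 2.030625 - (3.624) = -1.593375.
D < 0, so the roots are the complex-conjugate pair z = (-b +/- i sqrt(-D)) / (2a) = -0.7864 +/- 0.6966i.
For a conjugate pair |z|^2 = z * conj(z) = (product of roots) = c/a = 1/(0.906) = 1.103753, so |z| = sqrt(1.103753) = 1.0506 for both roots.
Moduli of all roots: 1.0506, 1.0506.
All moduli strictly greater than 1? Yes.
Verdict: Invertible.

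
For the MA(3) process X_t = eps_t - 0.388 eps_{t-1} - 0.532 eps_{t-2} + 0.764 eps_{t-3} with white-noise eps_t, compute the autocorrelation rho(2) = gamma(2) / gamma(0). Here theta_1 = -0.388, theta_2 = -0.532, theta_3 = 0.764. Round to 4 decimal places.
\rho(2) = -0.4107

For an MA(q) process with theta_0 = 1, the autocovariance is
  gamma(k) = sigma^2 * sum_{i=0..q-k} theta_i * theta_{i+k},
and rho(k) = gamma(k) / gamma(0). Sigma^2 cancels.
  numerator   = (1)*(-0.532) + (-0.388)*(0.764) = -0.828432.
  denominator = (1)^2 + (-0.388)^2 + (-0.532)^2 + (0.764)^2 = 2.017264.
  rho(2) = -0.828432 / 2.017264 = -0.4107.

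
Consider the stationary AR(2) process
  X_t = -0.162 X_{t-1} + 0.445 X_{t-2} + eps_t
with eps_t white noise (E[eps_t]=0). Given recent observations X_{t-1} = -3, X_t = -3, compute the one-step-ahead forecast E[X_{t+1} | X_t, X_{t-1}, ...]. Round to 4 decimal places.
E[X_{t+1} \mid \mathcal F_t] = -0.8490

For an AR(p) model X_t = c + sum_i phi_i X_{t-i} + eps_t, the
one-step-ahead conditional mean is
  E[X_{t+1} | X_t, ...] = c + sum_i phi_i X_{t+1-i}.
Substitute known values:
  E[X_{t+1} | ...] = (-0.162) * (-3) + (0.445) * (-3)
                   = -0.8490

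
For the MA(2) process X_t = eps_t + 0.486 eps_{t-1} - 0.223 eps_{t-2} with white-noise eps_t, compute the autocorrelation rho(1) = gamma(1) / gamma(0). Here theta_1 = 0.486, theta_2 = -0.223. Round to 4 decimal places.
\rho(1) = 0.2937

For an MA(q) process with theta_0 = 1, the autocovariance is
  gamma(k) = sigma^2 * sum_{i=0..q-k} theta_i * theta_{i+k},
and rho(k) = gamma(k) / gamma(0). Sigma^2 cancels.
  numerator   = (1)*(0.486) + (0.486)*(-0.223) = 0.377622.
  denominator = (1)^2 + (0.486)^2 + (-0.223)^2 = 1.285925.
  rho(1) = 0.377622 / 1.285925 = 0.2937.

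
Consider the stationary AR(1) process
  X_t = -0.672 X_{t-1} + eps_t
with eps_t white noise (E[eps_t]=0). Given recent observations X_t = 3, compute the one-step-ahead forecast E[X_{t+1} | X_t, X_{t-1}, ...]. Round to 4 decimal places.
E[X_{t+1} \mid \mathcal F_t] = -2.0160

For an AR(p) model X_t = c + sum_i phi_i X_{t-i} + eps_t, the
one-step-ahead conditional mean is
  E[X_{t+1} | X_t, ...] = c + sum_i phi_i X_{t+1-i}.
Substitute known values:
  E[X_{t+1} | ...] = (-0.672) * (3)
                   = -2.0160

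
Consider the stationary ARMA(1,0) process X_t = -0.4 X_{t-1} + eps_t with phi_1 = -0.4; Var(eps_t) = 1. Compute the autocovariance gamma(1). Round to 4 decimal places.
\gamma(1) = -0.4762

Multiply the model equation by X_{t-k} and take expectations. With theta_0 = psi_0 = 1 and psi_j the MA(infinity) weights, this gives
  gamma(k) - sum_i phi_i gamma(k-i) = c_k,
  c_k = sigma^2 * sum_{j=k..q} theta_j psi_{j-k}   (c_k = 0 for k > q),
using gamma(-m) = gamma(m).
Pure AR (q = 0): c_0 = sigma^2 = 1, c_k = 0 for k >= 1.
Equations for k = 0 and k = 1 (AR order 1):
  gamma(0) = phi_1 gamma(1) + c_0
  gamma(1) = phi_1 gamma(0) + c_1
Substituting the second into the first: gamma(0) (1 - phi_1^2) = c_0 + phi_1 c_1, so
  gamma(0) = c_0 / (1 - phi_1^2) = 1 / (1 - (-0.4)^2) = 1 / 0.84 = 1.190476.
  gamma(1) = phi_1 gamma(0) = (-0.4)(1.190476) = -0.47619.
Therefore gamma(1) = -0.4762 (to 4 decimal places).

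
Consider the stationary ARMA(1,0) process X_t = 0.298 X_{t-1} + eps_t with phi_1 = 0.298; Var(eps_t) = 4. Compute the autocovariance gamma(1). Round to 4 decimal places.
\gamma(1) = 1.3082

Multiply the model equation by X_{t-k} and take expectations. With theta_0 = psi_0 = 1 and psi_j the MA(infinity) weights, this gives
  gamma(k) - sum_i phi_i gamma(k-i) = c_k,
  c_k = sigma^2 * sum_{j=k..q} theta_j psi_{j-k}   (c_k = 0 for k > q),
using gamma(-m) = gamma(m).
Pure AR (q = 0): c_0 = sigma^2 = 4, c_k = 0 for k >= 1.
Equations for k = 0 and k = 1 (AR order 1):
  gamma(0) = phi_1 gamma(1) + c_0
  gamma(1) = phi_1 gamma(0) + c_1
Substituting the second into the first: gamma(0) (1 - phi_1^2) = c_0 + phi_1 c_1, so
  gamma(0) = c_0 / (1 - phi_1^2) = 4 / (1 - (0.298)^2) = 4 / 0.911196 = 4.389835.
  gamma(1) = phi_1 gamma(0) = (0.298)(4.389835) = 1.308171.
Therefore gamma(1) = 1.3082 (to 4 decimal places).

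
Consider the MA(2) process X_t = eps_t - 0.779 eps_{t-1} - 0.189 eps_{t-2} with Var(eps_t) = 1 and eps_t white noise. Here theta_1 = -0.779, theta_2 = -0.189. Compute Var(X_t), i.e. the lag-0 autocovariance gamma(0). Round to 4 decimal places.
\gamma(0) = 1.6426

For an MA(q) process X_t = eps_t + sum_i theta_i eps_{t-i} with
Var(eps_t) = sigma^2, the variance is
  gamma(0) = sigma^2 * (1 + sum_i theta_i^2).
  sum_i theta_i^2 = (-0.779)^2 + (-0.189)^2 = 0.606841 + 0.035721 = 0.642562.
  gamma(0) = 1 * (1 + 0.642562) = 1 * 1.642562 = 1.642562, which rounds to 1.6426.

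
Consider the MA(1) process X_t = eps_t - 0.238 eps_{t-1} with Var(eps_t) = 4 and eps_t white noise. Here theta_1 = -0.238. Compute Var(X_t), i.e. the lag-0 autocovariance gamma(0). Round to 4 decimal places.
\gamma(0) = 4.2266

For an MA(q) process X_t = eps_t + sum_i theta_i eps_{t-i} with
Var(eps_t) = sigma^2, the variance is
  gamma(0) = sigma^2 * (1 + sum_i theta_i^2).
  sum_i theta_i^2 = (-0.238)^2 = 0.056644.
  gamma(0) = 4 * (1 + 0.056644) = 4 * 1.056644 = 4.226576, which rounds to 4.2266.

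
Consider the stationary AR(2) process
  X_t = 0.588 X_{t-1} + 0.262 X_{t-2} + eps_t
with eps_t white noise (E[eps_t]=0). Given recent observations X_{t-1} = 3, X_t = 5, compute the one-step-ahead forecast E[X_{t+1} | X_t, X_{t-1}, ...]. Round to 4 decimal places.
E[X_{t+1} \mid \mathcal F_t] = 3.7260

For an AR(p) model X_t = c + sum_i phi_i X_{t-i} + eps_t, the
one-step-ahead conditional mean is
  E[X_{t+1} | X_t, ...] = c + sum_i phi_i X_{t+1-i}.
Substitute known values:
  E[X_{t+1} | ...] = (0.588) * (5) + (0.262) * (3)
                   = 3.7260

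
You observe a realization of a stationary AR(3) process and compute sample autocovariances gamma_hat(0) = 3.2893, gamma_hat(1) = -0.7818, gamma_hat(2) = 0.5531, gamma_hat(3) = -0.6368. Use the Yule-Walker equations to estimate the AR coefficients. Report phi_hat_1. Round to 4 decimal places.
\hat\phi_{1} = -0.1930

The Yule-Walker equations for an AR(p) process read, in matrix form,
  Gamma_p phi = r_p,   with   (Gamma_p)_{ij} = gamma(|i - j|),
                       (r_p)_i = gamma(i),   i,j = 1..p.
Substitute the sample gammas (Toeplitz matrix and right-hand side of size 3):
  Gamma_p = [[3.2893, -0.7818, 0.5531], [-0.7818, 3.2893, -0.7818], [0.5531, -0.7818, 3.2893]]
  r_p     = [-0.7818, 0.5531, -0.6368]
Written out (R1..R3):
  (R1) 3.2893 phi_1 - 0.7818 phi_2 + 0.5531 phi_3 = -0.7818
  (R2) -0.7818 phi_1 + 3.2893 phi_2 - 0.7818 phi_3 = 0.5531
  (R3) 0.5531 phi_1 - 0.7818 phi_2 + 3.2893 phi_3 = -0.6368
Gaussian elimination:
  R2 <- R2 - (-0.7818/3.2893) R1 = R2 - (-0.23768) R1:  3.103482 phi_2 - 0.650339 phi_3 = 0.367282
  R3 <- R3 - (0.5531/3.2893) R1 = R3 - (0.168151) R1:  -0.650339 phi_2 + 3.196296 phi_3 = -0.505339
  R3 <- R3 - (-0.650339/3.103482) R2 = R3 - (-0.209552) R2:  3.060016 phi_3 = -0.428375
Back-substitution:
  phi_hat_3 = -0.428375 / 3.060016 = -0.139991
  phi_hat_2 = (0.367282 - (-0.650339)(-0.139991)) / 3.103482 = 0.08901
  phi_hat_1 = (-0.7818 - (-0.7818)(0.08901) - (0.5531)(-0.139991)) / 3.2893 = -0.192984
So phi_hat = [-0.1930, 0.0890, -0.1400].
Therefore phi_hat_1 = -0.1930.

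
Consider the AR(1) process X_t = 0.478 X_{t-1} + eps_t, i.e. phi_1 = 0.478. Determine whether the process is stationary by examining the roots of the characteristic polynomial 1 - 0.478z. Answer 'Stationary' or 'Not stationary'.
\text{Stationary}

The AR(p) characteristic polynomial is P(z) = 1 - 0.478z.
Stationarity requires all roots to lie outside the unit circle, i.e. |z| > 1 for every root.
This is linear in z: 1 + (-0.478) z = 0  =>  z = -1/(-0.478) = 2.09205,  |z| = 2.09205.
Moduli of all roots: 2.0921.
All moduli strictly greater than 1? Yes.
Verdict: Stationary.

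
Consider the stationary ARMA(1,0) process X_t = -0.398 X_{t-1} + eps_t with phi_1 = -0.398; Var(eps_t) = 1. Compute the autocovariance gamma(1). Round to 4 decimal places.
\gamma(1) = -0.4729

Multiply the model equation by X_{t-k} and take expectations. With theta_0 = psi_0 = 1 and psi_j the MA(infinity) weights, this gives
  gamma(k) - sum_i phi_i gamma(k-i) = c_k,
  c_k = sigma^2 * sum_{j=k..q} theta_j psi_{j-k}   (c_k = 0 for k > q),
using gamma(-m) = gamma(m).
Pure AR (q = 0): c_0 = sigma^2 = 1, c_k = 0 for k >= 1.
Equations for k = 0 and k = 1 (AR order 1):
  gamma(0) = phi_1 gamma(1) + c_0
  gamma(1) = phi_1 gamma(0) + c_1
Substituting the second into the first: gamma(0) (1 - phi_1^2) = c_0 + phi_1 c_1, so
  gamma(0) = c_0 / (1 - phi_1^2) = 1 / (1 - (-0.398)^2) = 1 / 0.841596 = 1.188219.
  gamma(1) = phi_1 gamma(0) = (-0.398)(1.188219) = -0.472911.
Therefore gamma(1) = -0.4729 (to 4 decimal places).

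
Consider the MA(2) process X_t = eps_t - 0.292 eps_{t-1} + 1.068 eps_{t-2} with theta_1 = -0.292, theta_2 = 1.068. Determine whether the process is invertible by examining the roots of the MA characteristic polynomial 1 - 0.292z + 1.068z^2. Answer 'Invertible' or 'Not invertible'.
\text{Not invertible}

The MA(q) characteristic polynomial is P(z) = 1 - 0.292z + 1.068z^2.
Invertibility requires all roots to lie outside the unit circle, i.e. |z| > 1 for every root.
Set 1 + (-0.292) z + (1.068) z^2 = 0, i.e. a z^2 + b z + c = 0 with a = 1.068, b = -0.292, c = 1.
Discriminant D = b^2 - 4ac = (-0.292)^2 - 4*(1.068)*1 = 0.085264 - (4.272) = -4.186736.
D < 0, so the roots are the complex-conjugate pair z = (-b +/- i sqrt(-D)) / (2a) = 0.1367 +/- 0.9579i.
For a conjugate pair |z|^2 = z * conj(z) = (product of roots) = c/a = 1/(1.068) = 0.93633, so |z| = sqrt(0.93633) = 0.9676 for both roots.
Moduli of all roots: 0.9676, 0.9676.
All moduli strictly greater than 1? No.
Verdict: Not invertible.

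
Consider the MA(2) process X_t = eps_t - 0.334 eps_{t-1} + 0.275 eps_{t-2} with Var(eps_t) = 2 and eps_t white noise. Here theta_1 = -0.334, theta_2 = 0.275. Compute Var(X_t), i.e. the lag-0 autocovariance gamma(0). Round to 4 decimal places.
\gamma(0) = 2.3744

For an MA(q) process X_t = eps_t + sum_i theta_i eps_{t-i} with
Var(eps_t) = sigma^2, the variance is
  gamma(0) = sigma^2 * (1 + sum_i theta_i^2).
  sum_i theta_i^2 = (-0.334)^2 + (0.275)^2 = 0.111556 + 0.075625 = 0.187181.
  gamma(0) = 2 * (1 + 0.187181) = 2 * 1.187181 = 2.374362, which rounds to 2.3744.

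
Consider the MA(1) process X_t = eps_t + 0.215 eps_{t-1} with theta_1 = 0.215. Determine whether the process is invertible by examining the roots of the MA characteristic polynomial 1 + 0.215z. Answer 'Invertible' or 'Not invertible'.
\text{Invertible}

The MA(q) characteristic polynomial is P(z) = 1 + 0.215z.
Invertibility requires all roots to lie outside the unit circle, i.e. |z| > 1 for every root.
This is linear in z: 1 + (0.215) z = 0  =>  z = -1/(0.215) = -4.651163,  |z| = 4.651163.
Moduli of all roots: 4.6512.
All moduli strictly greater than 1? Yes.
Verdict: Invertible.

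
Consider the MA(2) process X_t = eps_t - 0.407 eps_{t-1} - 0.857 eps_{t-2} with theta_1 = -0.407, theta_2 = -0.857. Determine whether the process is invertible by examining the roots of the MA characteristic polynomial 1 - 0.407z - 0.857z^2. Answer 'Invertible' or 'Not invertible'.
\text{Not invertible}

The MA(q) characteristic polynomial is P(z) = 1 - 0.407z - 0.857z^2.
Invertibility requires all roots to lie outside the unit circle, i.e. |z| > 1 for every root.
Set 1 + (-0.407) z + (-0.857) z^2 = 0, i.e. a z^2 + b z + c = 0 with a = -0.857, b = -0.407, c = 1.
Discriminant D = b^2 - 4ac = (-0.407)^2 - 4*(-0.857)*1 = 0.165649 - (-3.428) = 3.593649.
D >= 0, so the roots are real: z = (-b +/- sqrt(D)) / (2a) = (0.407 +/- 1.895692) / (-1.714).
  z_1 = (0.407 + 1.895692) / (-1.714) = -1.3435,   |z_1| = 1.3435.
  z_2 = (0.407 - 1.895692) / (-1.714) = 0.8685,   |z_2| = 0.8685.
Moduli of all roots: 1.3435, 0.8685.
All moduli strictly greater than 1? No.
Verdict: Not invertible.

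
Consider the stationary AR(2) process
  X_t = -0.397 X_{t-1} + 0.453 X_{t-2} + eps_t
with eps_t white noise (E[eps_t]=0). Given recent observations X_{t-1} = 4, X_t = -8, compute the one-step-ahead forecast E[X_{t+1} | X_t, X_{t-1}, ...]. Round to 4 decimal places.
E[X_{t+1} \mid \mathcal F_t] = 4.9880

For an AR(p) model X_t = c + sum_i phi_i X_{t-i} + eps_t, the
one-step-ahead conditional mean is
  E[X_{t+1} | X_t, ...] = c + sum_i phi_i X_{t+1-i}.
Substitute known values:
  E[X_{t+1} | ...] = (-0.397) * (-8) + (0.453) * (4)
                   = 4.9880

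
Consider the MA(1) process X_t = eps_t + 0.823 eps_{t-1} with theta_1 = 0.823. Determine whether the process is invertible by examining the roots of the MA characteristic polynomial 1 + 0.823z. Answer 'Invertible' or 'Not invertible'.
\text{Invertible}

The MA(q) characteristic polynomial is P(z) = 1 + 0.823z.
Invertibility requires all roots to lie outside the unit circle, i.e. |z| > 1 for every root.
This is linear in z: 1 + (0.823) z = 0  =>  z = -1/(0.823) = -1.215067,  |z| = 1.215067.
Moduli of all roots: 1.2151.
All moduli strictly greater than 1? Yes.
Verdict: Invertible.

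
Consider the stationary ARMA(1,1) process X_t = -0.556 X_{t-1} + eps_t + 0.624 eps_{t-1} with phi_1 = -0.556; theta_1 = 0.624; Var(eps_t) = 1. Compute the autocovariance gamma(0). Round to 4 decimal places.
\gamma(0) = 1.0067

Multiply the model equation by X_{t-k} and take expectations. With theta_0 = psi_0 = 1 and psi_j the MA(infinity) weights, this gives
  gamma(k) - sum_i phi_i gamma(k-i) = c_k,
  c_k = sigma^2 * sum_{j=k..q} theta_j psi_{j-k}   (c_k = 0 for k > q),
using gamma(-m) = gamma(m).
psi-weights needed (psi_j = theta_j + sum_i phi_i psi_{j-i}):
  psi_1 = theta_1 + phi_1 = 0.624 + (-0.556) = 0.068
Right-hand sides:
  c_0 = sigma^2 (1 + theta_1 psi_1) = 1 * (1 + (0.624)(0.068)) = 1 * 1.042432 = 1.042432
  c_1 = sigma^2 theta_1 = 1 * (0.624) = 0.624
  c_2 = 0
Equations for k = 0 and k = 1 (AR order 1):
  gamma(0) = phi_1 gamma(1) + c_0
  gamma(1) = phi_1 gamma(0) + c_1
Substituting the second into the first: gamma(0) (1 - phi_1^2) = c_0 + phi_1 c_1, so
  gamma(0) = (c_0 + phi_1 c_1) / (1 - phi_1^2) = (1.042432 + (-0.556)(0.624)) / (1 - (-0.556)^2) = 0.695488 / 0.690864 = 1.006693.
Therefore gamma(0) = 1.0067 (to 4 decimal places).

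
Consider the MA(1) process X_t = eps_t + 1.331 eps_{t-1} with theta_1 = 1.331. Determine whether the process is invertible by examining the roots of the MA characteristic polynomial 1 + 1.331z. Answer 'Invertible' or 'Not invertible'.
\text{Not invertible}

The MA(q) characteristic polynomial is P(z) = 1 + 1.331z.
Invertibility requires all roots to lie outside the unit circle, i.e. |z| > 1 for every root.
This is linear in z: 1 + (1.331) z = 0  =>  z = -1/(1.331) = -0.751315,  |z| = 0.751315.
Moduli of all roots: 0.7513.
All moduli strictly greater than 1? No.
Verdict: Not invertible.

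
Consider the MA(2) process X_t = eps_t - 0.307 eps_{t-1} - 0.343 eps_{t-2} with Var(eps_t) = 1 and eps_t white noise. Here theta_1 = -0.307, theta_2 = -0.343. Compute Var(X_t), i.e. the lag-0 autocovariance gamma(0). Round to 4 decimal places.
\gamma(0) = 1.2119

For an MA(q) process X_t = eps_t + sum_i theta_i eps_{t-i} with
Var(eps_t) = sigma^2, the variance is
  gamma(0) = sigma^2 * (1 + sum_i theta_i^2).
  sum_i theta_i^2 = (-0.307)^2 + (-0.343)^2 = 0.094249 + 0.117649 = 0.211898.
  gamma(0) = 1 * (1 + 0.211898) = 1 * 1.211898 = 1.211898, which rounds to 1.2119.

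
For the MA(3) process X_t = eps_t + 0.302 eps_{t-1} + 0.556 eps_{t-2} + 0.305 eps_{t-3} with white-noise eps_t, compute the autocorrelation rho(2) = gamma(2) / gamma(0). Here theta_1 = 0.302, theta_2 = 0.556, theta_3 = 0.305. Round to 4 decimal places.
\rho(2) = 0.4340

For an MA(q) process with theta_0 = 1, the autocovariance is
  gamma(k) = sigma^2 * sum_{i=0..q-k} theta_i * theta_{i+k},
and rho(k) = gamma(k) / gamma(0). Sigma^2 cancels.
  numerator   = (1)*(0.556) + (0.302)*(0.305) = 0.64811.
  denominator = (1)^2 + (0.302)^2 + (0.556)^2 + (0.305)^2 = 1.493365.
  rho(2) = 0.64811 / 1.493365 = 0.4340.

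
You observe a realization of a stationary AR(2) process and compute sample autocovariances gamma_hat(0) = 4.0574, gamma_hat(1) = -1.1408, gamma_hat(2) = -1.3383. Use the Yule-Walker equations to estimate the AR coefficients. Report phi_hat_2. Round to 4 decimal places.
\hat\phi_{2} = -0.4440

The Yule-Walker equations for an AR(p) process read, in matrix form,
  Gamma_p phi = r_p,   with   (Gamma_p)_{ij} = gamma(|i - j|),
                       (r_p)_i = gamma(i),   i,j = 1..p.
Substitute the sample gammas (Toeplitz matrix and right-hand side of size 2):
  Gamma_p = [[4.0574, -1.1408], [-1.1408, 4.0574]]
  r_p     = [-1.1408, -1.3383]
Written out:
  4.0574 phi_1 - 1.1408 phi_2 = -1.1408
  -1.1408 phi_1 + 4.0574 phi_2 = -1.3383
Solve by Cramer's rule:
  det = gamma(0)^2 - gamma(1)^2 = (4.0574)^2 - (-1.1408)^2 = 16.46249476 - 1.30142464 = 15.16107012
  phi_hat_1 = [gamma(1) gamma(0) - gamma(1) gamma(2)] / det = [(-1.1408)(4.0574) - (-1.1408)(-1.3383)] / 15.16107012 = -6.15541456 / 15.16107012 = -0.406
  phi_hat_2 = [gamma(0) gamma(2) - gamma(1)^2] / det = [(4.0574)(-1.3383) - (-1.1408)^2] / 15.16107012 = -6.73144306 / 15.16107012 = -0.444
So phi_hat = [-0.4060, -0.4440].
Therefore phi_hat_2 = -0.4440.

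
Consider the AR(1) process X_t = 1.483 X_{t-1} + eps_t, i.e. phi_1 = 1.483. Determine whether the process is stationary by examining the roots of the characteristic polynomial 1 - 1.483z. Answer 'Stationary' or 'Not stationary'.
\text{Not stationary}

The AR(p) characteristic polynomial is P(z) = 1 - 1.483z.
Stationarity requires all roots to lie outside the unit circle, i.e. |z| > 1 for every root.
This is linear in z: 1 + (-1.483) z = 0  =>  z = -1/(-1.483) = 0.674309,  |z| = 0.674309.
Moduli of all roots: 0.6743.
All moduli strictly greater than 1? No.
Verdict: Not stationary.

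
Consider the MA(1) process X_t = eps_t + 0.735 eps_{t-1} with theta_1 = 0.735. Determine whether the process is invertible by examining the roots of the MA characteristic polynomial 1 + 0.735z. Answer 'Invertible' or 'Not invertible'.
\text{Invertible}

The MA(q) characteristic polynomial is P(z) = 1 + 0.735z.
Invertibility requires all roots to lie outside the unit circle, i.e. |z| > 1 for every root.
This is linear in z: 1 + (0.735) z = 0  =>  z = -1/(0.735) = -1.360544,  |z| = 1.360544.
Moduli of all roots: 1.3605.
All moduli strictly greater than 1? Yes.
Verdict: Invertible.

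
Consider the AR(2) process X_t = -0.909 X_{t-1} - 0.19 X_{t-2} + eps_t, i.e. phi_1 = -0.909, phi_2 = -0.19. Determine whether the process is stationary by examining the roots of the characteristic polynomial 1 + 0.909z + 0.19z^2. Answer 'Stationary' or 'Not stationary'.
\text{Stationary}

The AR(p) characteristic polynomial is P(z) = 1 + 0.909z + 0.19z^2.
Stationarity requires all roots to lie outside the unit circle, i.e. |z| > 1 for every root.
Set 1 + (0.909) z + (0.19) z^2 = 0, i.e. a z^2 + b z + c = 0 with a = 0.19, b = 0.909, c = 1.
Discriminant D = b^2 - 4ac = (0.909)^2 - 4*(0.19)*1 = 0.826281 - (0.76) = 0.066281.
D >= 0, so the roots are real: z = (-b +/- sqrt(D)) / (2a) = (-0.909 +/- 0.257451) / (0.38).
  z_1 = (-0.909 + 0.257451) / (0.38) = -1.7146,   |z_1| = 1.7146.
  z_2 = (-0.909 - 0.257451) / (0.38) = -3.0696,   |z_2| = 3.0696.
Moduli of all roots: 1.7146, 3.0696.
All moduli strictly greater than 1? Yes.
Verdict: Stationary.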